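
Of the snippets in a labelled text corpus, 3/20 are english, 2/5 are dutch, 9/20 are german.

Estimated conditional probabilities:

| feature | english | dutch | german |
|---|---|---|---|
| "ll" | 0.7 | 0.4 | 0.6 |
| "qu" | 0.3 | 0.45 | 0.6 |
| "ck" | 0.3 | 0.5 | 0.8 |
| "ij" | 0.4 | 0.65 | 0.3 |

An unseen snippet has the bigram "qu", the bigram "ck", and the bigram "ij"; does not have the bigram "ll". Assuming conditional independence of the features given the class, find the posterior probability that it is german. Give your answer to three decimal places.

english: 0.15 × (1−0.7) × 0.3 × 0.3 × 0.4 = 0.00162
dutch: 0.4 × (1−0.4) × 0.45 × 0.5 × 0.65 = 0.0351
german: 0.45 × (1−0.6) × 0.6 × 0.8 × 0.3 = 0.02592
P(german | x) = 0.02592 / 0.06264 ≈ 0.414

0.414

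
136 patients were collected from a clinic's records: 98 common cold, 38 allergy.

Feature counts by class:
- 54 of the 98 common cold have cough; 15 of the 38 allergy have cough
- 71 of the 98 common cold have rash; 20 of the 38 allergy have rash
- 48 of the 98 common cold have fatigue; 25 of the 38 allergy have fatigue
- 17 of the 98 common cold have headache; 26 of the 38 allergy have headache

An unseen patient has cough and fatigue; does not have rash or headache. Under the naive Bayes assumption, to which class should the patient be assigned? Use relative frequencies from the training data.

common cold

common cold: (98/136) × (54/98) × (27/98) × (48/98) × (81/98) ≈ 0.044286
allergy: (38/136) × (15/38) × (18/38) × (25/38) × (12/38) ≈ 0.0108541
Highest score → common cold.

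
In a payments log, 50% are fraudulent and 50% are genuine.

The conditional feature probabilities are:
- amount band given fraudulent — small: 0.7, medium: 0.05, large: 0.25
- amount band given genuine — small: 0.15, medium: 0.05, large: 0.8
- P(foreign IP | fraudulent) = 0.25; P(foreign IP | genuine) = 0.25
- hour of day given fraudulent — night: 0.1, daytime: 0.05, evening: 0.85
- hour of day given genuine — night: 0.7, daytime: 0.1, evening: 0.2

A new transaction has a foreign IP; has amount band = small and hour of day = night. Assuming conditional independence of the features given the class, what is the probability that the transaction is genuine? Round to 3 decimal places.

fraudulent: 0.5 × 0.7 × 0.25 × 0.1 = 0.00875
genuine: 0.5 × 0.15 × 0.25 × 0.7 = 0.013125
P(genuine | x) = 0.013125 / 0.021875 ≈ 0.600

0.600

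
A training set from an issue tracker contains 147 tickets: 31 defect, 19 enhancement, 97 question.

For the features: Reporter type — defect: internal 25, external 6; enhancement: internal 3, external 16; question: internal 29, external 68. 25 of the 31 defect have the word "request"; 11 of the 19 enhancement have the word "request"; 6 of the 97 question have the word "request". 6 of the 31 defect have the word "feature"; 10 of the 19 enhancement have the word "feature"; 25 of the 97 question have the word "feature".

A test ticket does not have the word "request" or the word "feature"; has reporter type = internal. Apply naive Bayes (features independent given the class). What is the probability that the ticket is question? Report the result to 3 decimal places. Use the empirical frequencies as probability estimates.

defect: (31/147) × (25/31) × (6/31) × (25/31) ≈ 0.0265455
enhancement: (19/147) × (3/19) × (8/19) × (9/19) ≈ 0.00407033
question: (97/147) × (29/97) × (91/97) × (72/97) ≈ 0.137376
P(question | x) = 0.137376 / 0.16799183 ≈ 0.818

0.818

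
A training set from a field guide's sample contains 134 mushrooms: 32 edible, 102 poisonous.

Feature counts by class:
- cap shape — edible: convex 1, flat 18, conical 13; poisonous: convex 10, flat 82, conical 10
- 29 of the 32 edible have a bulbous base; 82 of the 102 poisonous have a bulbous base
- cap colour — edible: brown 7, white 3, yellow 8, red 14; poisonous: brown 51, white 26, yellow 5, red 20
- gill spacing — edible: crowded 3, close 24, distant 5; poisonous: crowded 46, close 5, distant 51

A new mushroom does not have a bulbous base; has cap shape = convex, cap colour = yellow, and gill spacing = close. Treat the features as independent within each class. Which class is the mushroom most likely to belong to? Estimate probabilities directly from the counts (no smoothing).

edible

edible: (32/134) × (1/32) × (3/32) × (8/32) × (24/32) ≈ 0.00013118
poisonous: (102/134) × (10/102) × (20/102) × (5/102) × (5/102) ≈ 0.0000351613
Highest score → edible.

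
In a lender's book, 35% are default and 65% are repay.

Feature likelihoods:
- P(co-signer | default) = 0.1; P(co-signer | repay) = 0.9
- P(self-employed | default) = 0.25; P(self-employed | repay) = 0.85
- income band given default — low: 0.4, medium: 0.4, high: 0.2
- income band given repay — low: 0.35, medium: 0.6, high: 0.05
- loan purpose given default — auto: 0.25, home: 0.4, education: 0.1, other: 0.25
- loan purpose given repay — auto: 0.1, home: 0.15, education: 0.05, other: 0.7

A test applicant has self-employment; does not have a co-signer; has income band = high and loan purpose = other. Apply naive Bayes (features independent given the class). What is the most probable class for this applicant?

default: 0.35 × (1−0.1) × 0.25 × 0.2 × 0.25 = 0.0039375
repay: 0.65 × (1−0.9) × 0.85 × 0.05 × 0.7 = 0.00193375
Highest score → default.

default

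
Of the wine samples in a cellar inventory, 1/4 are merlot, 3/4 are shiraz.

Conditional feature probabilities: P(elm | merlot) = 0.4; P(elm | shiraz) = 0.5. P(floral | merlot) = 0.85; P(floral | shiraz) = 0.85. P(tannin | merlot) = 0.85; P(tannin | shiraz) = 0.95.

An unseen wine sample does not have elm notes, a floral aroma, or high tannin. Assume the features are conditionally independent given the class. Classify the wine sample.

merlot: 0.25 × (1−0.4) × (1−0.85) × (1−0.85) = 0.003375
shiraz: 0.75 × (1−0.5) × (1−0.85) × (1−0.95) = 0.0028125
Highest score → merlot.

merlot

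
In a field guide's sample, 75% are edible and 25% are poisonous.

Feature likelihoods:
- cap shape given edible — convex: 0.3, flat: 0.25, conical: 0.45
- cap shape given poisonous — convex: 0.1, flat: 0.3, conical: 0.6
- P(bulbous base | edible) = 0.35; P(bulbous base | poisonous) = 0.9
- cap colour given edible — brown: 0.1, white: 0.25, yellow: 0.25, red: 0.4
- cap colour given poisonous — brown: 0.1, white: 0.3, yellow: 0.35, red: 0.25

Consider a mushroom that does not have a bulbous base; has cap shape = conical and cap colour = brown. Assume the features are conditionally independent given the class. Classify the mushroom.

edible: 0.75 × 0.45 × (1−0.35) × 0.1 = 0.0219375
poisonous: 0.25 × 0.6 × (1−0.9) × 0.1 = 0.0015
Highest score → edible.

edible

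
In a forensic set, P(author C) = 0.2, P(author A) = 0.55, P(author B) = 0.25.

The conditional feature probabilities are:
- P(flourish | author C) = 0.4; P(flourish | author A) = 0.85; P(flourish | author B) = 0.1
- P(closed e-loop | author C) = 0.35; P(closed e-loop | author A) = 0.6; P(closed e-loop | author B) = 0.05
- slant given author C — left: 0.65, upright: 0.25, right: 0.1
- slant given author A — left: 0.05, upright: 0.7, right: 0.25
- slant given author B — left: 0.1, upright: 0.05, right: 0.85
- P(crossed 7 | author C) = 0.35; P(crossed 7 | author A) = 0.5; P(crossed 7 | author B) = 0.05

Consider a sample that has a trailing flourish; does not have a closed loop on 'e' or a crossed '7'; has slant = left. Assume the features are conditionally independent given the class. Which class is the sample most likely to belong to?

author C: 0.2 × 0.4 × (1−0.35) × 0.65 × (1−0.35) = 0.02197
author A: 0.55 × 0.85 × (1−0.6) × 0.05 × (1−0.5) = 0.004675
author B: 0.25 × 0.1 × (1−0.05) × 0.1 × (1−0.05) = 0.00225625
Highest score → author C.

author C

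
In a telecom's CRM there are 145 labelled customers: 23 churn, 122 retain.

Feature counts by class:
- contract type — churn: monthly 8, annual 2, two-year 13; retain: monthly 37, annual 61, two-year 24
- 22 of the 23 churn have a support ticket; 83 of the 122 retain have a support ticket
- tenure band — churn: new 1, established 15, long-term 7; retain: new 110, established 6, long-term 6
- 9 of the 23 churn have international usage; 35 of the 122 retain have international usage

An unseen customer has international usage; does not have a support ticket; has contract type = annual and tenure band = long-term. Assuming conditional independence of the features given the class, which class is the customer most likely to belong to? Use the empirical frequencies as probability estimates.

retain

churn: (23/145) × (2/23) × (1/23) × (7/23) × (9/23) ≈ 0.0000714199
retain: (122/145) × (61/122) × (39/122) × (6/122) × (35/122) ≈ 0.00189743
Highest score → retain.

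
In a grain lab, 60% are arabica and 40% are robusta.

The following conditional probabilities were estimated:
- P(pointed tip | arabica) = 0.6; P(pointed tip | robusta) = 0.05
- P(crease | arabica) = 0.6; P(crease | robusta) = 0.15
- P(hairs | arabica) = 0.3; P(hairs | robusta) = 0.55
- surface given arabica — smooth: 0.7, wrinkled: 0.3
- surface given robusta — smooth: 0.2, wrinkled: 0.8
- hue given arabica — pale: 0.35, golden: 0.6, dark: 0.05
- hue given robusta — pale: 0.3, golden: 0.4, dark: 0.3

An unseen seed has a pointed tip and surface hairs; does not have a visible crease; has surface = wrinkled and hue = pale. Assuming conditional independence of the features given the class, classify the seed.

arabica

arabica: 0.6 × 0.6 × (1−0.6) × 0.3 × 0.3 × 0.35 = 0.004536
robusta: 0.4 × 0.05 × (1−0.15) × 0.55 × 0.8 × 0.3 = 0.002244
Highest score → arabica.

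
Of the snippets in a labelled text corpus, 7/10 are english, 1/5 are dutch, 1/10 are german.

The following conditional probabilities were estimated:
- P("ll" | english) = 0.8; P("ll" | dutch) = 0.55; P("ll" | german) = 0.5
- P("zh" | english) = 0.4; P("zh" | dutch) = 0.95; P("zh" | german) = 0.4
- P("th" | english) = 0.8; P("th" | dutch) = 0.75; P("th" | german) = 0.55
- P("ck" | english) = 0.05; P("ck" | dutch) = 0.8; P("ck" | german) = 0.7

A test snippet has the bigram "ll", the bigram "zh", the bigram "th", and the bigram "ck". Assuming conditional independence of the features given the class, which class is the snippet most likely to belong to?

english: 0.7 × 0.8 × 0.4 × 0.8 × 0.05 = 0.00896
dutch: 0.2 × 0.55 × 0.95 × 0.75 × 0.8 = 0.0627
german: 0.1 × 0.5 × 0.4 × 0.55 × 0.7 = 0.0077
Highest score → dutch.

dutch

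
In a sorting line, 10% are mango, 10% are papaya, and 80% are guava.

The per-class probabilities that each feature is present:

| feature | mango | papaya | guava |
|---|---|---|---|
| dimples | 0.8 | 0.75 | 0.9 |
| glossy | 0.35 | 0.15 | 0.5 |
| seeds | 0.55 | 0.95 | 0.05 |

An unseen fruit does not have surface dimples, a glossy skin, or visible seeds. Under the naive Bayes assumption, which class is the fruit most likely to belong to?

guava

mango: 0.1 × (1−0.8) × (1−0.35) × (1−0.55) = 0.00585
papaya: 0.1 × (1−0.75) × (1−0.15) × (1−0.95) = 0.0010625
guava: 0.8 × (1−0.9) × (1−0.5) × (1−0.05) = 0.038
Highest score → guava.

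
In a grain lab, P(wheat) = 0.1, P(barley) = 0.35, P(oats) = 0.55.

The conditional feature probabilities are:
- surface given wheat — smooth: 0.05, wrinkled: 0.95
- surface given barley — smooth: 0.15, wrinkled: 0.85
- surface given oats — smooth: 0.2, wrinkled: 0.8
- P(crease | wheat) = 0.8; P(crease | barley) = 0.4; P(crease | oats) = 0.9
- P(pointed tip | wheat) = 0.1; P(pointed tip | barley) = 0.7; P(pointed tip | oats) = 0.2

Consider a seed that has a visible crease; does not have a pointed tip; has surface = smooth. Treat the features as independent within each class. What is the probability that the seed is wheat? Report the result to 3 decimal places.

wheat: 0.1 × 0.05 × 0.8 × (1−0.1) = 0.0036
barley: 0.35 × 0.15 × 0.4 × (1−0.7) = 0.0063
oats: 0.55 × 0.2 × 0.9 × (1−0.2) = 0.0792
P(wheat | x) = 0.0036 / 0.0891 ≈ 0.040

0.040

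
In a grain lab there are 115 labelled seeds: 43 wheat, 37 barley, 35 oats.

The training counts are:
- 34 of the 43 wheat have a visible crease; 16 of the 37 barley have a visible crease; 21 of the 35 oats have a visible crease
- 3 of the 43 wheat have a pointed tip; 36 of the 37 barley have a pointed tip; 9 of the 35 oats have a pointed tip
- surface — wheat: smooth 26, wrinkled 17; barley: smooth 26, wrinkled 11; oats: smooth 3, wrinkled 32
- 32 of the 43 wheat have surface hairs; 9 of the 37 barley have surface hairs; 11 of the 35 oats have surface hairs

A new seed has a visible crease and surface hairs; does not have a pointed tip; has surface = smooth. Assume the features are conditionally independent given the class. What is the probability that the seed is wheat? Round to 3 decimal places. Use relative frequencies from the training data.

wheat: (43/115) × (34/43) × (40/43) × (26/43) × (32/43) ≈ 0.123754
barley: (37/115) × (16/37) × (1/37) × (26/37) × (9/37) ≈ 0.000642736
oats: (35/115) × (21/35) × (26/35) × (3/35) × (11/35) ≈ 0.0036543
P(wheat | x) = 0.123754 / 0.128051036 ≈ 0.966

0.966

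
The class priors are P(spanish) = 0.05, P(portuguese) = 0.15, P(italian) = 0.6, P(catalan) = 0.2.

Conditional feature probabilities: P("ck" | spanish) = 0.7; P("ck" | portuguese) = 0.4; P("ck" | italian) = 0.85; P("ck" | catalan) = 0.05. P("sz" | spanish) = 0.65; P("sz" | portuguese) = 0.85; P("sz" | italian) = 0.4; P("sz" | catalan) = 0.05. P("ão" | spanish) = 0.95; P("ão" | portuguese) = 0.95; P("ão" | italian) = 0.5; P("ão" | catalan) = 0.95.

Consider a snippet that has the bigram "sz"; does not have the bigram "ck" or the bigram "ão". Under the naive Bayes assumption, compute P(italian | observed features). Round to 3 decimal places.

spanish: 0.05 × (1−0.7) × 0.65 × (1−0.95) = 0.0004875
portuguese: 0.15 × (1−0.4) × 0.85 × (1−0.95) = 0.003825
italian: 0.6 × (1−0.85) × 0.4 × (1−0.5) = 0.018
catalan: 0.2 × (1−0.05) × 0.05 × (1−0.95) = 0.000475
P(italian | x) = 0.018 / 0.0227875 ≈ 0.790

0.790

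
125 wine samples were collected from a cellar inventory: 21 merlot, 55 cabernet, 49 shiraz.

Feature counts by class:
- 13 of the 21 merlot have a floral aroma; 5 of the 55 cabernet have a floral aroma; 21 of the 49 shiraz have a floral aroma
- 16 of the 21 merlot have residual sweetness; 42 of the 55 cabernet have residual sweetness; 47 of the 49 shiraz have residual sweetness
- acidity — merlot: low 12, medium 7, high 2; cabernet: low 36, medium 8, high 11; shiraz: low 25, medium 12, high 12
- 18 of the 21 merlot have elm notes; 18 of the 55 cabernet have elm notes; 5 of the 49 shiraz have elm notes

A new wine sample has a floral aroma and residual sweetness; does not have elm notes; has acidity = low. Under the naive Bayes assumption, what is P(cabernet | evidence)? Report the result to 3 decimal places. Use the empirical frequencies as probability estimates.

merlot: (21/125) × (13/21) × (16/21) × (12/21) × (3/21) ≈ 0.00646842
cabernet: (55/125) × (5/55) × (42/55) × (36/55) × (37/55) ≈ 0.0134501
shiraz: (49/125) × (21/49) × (47/49) × (25/49) × (44/49) ≈ 0.0738264
P(cabernet | x) = 0.0134501 / 0.09374492 ≈ 0.143

0.143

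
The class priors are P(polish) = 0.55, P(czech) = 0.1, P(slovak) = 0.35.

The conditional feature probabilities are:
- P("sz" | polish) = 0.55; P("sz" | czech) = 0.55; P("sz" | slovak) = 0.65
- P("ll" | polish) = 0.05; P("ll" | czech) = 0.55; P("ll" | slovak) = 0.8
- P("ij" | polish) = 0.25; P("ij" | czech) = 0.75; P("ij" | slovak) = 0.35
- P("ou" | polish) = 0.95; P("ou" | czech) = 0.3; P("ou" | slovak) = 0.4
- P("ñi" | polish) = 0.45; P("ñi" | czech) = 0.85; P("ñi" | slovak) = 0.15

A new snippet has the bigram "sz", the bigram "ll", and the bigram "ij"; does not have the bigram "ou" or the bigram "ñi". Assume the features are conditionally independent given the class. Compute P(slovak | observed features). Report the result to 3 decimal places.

0.929

polish: 0.55 × 0.55 × 0.05 × 0.25 × (1−0.95) × (1−0.45) = 0.000103984375
czech: 0.1 × 0.55 × 0.55 × 0.75 × (1−0.3) × (1−0.85) = 0.0023821875
slovak: 0.35 × 0.65 × 0.8 × 0.35 × (1−0.4) × (1−0.15) = 0.032487
P(slovak | x) = 0.032487 / 0.034973171875 ≈ 0.929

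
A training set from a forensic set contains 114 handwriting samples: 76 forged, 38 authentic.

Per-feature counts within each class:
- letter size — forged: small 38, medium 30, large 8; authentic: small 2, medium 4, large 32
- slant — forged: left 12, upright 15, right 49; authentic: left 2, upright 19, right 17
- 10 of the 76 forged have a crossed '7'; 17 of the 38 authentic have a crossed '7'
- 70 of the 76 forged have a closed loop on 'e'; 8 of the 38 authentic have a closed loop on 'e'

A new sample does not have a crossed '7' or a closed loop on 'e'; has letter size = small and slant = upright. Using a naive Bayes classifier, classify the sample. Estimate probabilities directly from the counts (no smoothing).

forged

forged: (76/114) × (38/76) × (15/76) × (66/76) × (6/76) ≈ 0.0045105
authentic: (38/114) × (2/38) × (19/38) × (21/38) × (30/38) ≈ 0.00382709
Highest score → forged.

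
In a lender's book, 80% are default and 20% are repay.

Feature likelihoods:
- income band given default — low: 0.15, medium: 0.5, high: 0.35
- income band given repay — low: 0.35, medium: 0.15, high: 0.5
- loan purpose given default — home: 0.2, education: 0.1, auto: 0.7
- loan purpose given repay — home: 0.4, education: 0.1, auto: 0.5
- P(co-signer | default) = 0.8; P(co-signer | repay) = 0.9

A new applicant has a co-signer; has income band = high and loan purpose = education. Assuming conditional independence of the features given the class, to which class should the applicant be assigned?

default

default: 0.8 × 0.35 × 0.1 × 0.8 = 0.0224
repay: 0.2 × 0.5 × 0.1 × 0.9 = 0.009
Highest score → default.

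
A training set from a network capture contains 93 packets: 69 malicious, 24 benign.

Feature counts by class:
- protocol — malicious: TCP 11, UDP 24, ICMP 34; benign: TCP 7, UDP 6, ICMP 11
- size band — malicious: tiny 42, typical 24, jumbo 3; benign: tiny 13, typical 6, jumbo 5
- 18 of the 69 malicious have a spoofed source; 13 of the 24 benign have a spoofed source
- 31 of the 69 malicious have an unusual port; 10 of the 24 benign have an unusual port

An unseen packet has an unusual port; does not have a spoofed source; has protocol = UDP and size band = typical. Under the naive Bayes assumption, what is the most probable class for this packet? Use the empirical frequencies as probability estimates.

malicious: (69/93) × (24/69) × (24/69) × (51/69) × (31/69) ≈ 0.0298074
benign: (24/93) × (6/24) × (6/24) × (11/24) × (10/24) ≈ 0.0030802
Highest score → malicious.

malicious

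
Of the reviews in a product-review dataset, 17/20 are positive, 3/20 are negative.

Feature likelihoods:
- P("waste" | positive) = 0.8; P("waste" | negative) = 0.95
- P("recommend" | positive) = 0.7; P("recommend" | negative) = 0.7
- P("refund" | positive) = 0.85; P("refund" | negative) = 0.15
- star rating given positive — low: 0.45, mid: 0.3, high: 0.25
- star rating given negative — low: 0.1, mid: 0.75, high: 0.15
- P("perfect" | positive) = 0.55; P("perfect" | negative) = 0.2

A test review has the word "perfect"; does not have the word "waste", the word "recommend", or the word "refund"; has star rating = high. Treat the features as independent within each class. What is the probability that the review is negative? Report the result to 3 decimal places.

0.052

positive: 0.85 × (1−0.8) × (1−0.7) × (1−0.85) × 0.25 × 0.55 = 0.001051875
negative: 0.15 × (1−0.95) × (1−0.7) × (1−0.15) × 0.15 × 0.2 = 0.000057375
P(negative | x) = 0.000057375 / 0.00110925 ≈ 0.052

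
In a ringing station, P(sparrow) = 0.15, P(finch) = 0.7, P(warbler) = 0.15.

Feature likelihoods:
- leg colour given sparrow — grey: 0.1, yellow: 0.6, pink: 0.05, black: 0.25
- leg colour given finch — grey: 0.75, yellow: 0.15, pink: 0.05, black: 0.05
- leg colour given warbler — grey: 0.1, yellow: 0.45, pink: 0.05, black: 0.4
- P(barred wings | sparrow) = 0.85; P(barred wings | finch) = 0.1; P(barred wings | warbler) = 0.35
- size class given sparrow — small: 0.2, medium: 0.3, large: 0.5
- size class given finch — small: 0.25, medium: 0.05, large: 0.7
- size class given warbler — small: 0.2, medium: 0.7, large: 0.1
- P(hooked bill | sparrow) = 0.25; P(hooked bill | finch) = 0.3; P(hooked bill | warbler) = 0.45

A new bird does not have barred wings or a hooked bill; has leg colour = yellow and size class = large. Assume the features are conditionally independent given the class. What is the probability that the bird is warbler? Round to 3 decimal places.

0.045

sparrow: 0.15 × 0.6 × (1−0.85) × 0.5 × (1−0.25) = 0.0050625
finch: 0.7 × 0.15 × (1−0.1) × 0.7 × (1−0.3) = 0.046305
warbler: 0.15 × 0.45 × (1−0.35) × 0.1 × (1−0.45) = 0.002413125
P(warbler | x) = 0.002413125 / 0.053780625 ≈ 0.045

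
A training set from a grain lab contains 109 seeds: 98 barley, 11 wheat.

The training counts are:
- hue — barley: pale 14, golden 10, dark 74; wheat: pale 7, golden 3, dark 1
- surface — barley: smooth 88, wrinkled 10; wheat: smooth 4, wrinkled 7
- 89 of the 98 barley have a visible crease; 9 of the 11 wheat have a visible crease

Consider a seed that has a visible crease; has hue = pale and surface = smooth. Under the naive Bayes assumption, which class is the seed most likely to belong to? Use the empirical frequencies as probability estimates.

barley: (98/109) × (14/98) × (88/98) × (89/98) ≈ 0.104742
wheat: (11/109) × (7/11) × (4/11) × (9/11) ≈ 0.0191068
Highest score → barley.

barley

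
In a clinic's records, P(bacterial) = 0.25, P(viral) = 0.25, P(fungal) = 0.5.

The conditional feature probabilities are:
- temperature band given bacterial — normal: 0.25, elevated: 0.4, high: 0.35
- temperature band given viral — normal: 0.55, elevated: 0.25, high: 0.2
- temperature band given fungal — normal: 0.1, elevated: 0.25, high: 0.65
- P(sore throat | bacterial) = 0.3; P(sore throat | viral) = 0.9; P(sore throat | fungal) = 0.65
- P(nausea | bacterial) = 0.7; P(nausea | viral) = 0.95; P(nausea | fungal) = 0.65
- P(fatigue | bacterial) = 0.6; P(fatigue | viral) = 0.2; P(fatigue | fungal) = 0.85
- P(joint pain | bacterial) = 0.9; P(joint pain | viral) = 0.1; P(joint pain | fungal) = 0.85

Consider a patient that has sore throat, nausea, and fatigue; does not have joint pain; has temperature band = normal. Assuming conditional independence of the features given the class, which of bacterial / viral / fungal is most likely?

bacterial: 0.25 × 0.25 × 0.3 × 0.7 × 0.6 × (1−0.9) = 0.0007875
viral: 0.25 × 0.55 × 0.9 × 0.95 × 0.2 × (1−0.1) = 0.02116125
fungal: 0.5 × 0.1 × 0.65 × 0.65 × 0.85 × (1−0.85) = 0.0026934375
Highest score → viral.

viral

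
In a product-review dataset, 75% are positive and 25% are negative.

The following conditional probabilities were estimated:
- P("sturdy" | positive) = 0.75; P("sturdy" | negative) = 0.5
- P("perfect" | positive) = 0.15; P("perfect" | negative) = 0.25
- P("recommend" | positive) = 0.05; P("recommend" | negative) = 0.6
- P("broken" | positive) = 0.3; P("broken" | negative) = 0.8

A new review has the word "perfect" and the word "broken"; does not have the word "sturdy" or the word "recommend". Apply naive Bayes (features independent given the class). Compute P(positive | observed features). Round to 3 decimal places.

0.445

positive: 0.75 × (1−0.75) × 0.15 × (1−0.05) × 0.3 = 0.008015625
negative: 0.25 × (1−0.5) × 0.25 × (1−0.6) × 0.8 = 0.01
P(positive | x) = 0.008015625 / 0.018015625 ≈ 0.445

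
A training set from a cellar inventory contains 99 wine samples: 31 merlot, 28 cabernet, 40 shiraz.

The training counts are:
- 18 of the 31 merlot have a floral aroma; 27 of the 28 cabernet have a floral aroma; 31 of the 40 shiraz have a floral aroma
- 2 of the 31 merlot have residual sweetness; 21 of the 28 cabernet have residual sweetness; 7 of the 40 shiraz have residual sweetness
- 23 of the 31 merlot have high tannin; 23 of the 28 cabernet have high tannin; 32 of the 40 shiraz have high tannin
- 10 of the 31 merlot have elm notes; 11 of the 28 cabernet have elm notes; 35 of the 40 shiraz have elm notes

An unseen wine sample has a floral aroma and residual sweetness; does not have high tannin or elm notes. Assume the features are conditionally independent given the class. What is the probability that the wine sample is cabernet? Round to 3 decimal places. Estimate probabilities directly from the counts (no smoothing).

merlot: (31/99) × (18/31) × (2/31) × (8/31) × (21/31) ≈ 0.00205065
cabernet: (28/99) × (27/28) × (21/28) × (5/28) × (17/28) ≈ 0.0221765
shiraz: (40/99) × (31/40) × (7/40) × (8/40) × (5/40) ≈ 0.00136995
P(cabernet | x) = 0.0221765 / 0.0255971 ≈ 0.866

0.866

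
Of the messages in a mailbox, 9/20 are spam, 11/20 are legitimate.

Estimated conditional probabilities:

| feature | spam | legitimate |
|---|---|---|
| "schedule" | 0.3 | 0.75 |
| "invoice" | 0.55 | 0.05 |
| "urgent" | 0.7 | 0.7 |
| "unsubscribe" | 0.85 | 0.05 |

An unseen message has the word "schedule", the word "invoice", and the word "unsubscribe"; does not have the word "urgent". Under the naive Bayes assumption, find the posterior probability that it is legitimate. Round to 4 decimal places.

spam: 0.45 × 0.3 × 0.55 × (1−0.7) × 0.85 = 0.01893375
legitimate: 0.55 × 0.75 × 0.05 × (1−0.7) × 0.05 = 0.000309375
P(legitimate | x) = 0.000309375 / 0.019243125 ≈ 0.0161

0.0161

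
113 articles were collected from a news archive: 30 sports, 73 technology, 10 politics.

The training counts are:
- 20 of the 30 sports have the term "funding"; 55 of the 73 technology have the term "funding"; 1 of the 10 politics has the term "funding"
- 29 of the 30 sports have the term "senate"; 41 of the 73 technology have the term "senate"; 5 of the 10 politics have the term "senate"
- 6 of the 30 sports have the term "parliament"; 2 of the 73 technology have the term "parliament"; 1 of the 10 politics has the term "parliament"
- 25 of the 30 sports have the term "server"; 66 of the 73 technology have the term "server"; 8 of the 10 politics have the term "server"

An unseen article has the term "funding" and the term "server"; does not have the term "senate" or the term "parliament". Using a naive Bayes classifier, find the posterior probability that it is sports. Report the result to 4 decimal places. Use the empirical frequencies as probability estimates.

sports: (30/113) × (20/30) × (1/30) × (24/30) × (25/30) ≈ 0.00393314
technology: (73/113) × (55/73) × (32/73) × (71/73) × (66/73) ≈ 0.187615
politics: (10/113) × (1/10) × (5/10) × (9/10) × (8/10) ≈ 0.00318584
P(sports | x) = 0.00393314 / 0.19473398 ≈ 0.0202

0.0202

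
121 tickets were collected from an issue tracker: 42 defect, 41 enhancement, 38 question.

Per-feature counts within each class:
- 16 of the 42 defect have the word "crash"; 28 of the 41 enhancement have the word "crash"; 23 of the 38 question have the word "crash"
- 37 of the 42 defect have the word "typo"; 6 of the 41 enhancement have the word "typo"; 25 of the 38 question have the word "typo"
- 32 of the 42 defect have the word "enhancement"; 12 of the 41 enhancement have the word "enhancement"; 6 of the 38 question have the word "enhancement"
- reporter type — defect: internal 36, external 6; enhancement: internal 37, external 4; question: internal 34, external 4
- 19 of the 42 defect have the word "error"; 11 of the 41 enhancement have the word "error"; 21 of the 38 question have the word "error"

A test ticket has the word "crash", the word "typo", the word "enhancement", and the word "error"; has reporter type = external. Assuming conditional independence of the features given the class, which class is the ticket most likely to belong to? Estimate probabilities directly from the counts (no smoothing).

defect

defect: (42/121) × (16/42) × (37/42) × (32/42) × (6/42) × (19/42) ≈ 0.0057358
enhancement: (41/121) × (28/41) × (6/41) × (12/41) × (4/41) × (11/41) ≈ 0.000259431
question: (38/121) × (23/38) × (25/38) × (6/38) × (4/38) × (21/38) ≈ 0.00114863
Highest score → defect.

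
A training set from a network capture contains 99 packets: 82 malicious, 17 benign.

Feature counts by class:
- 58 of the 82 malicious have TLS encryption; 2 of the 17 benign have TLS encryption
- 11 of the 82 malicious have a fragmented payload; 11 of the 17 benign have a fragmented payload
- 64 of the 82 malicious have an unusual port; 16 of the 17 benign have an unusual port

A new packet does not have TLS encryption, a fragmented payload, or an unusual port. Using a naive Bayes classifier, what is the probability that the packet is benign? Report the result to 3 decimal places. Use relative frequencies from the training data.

malicious: (82/99) × (24/82) × (71/82) × (18/82) ≈ 0.0460765
benign: (17/99) × (15/17) × (6/17) × (1/17) ≈ 0.00314564
P(benign | x) = 0.00314564 / 0.04922214 ≈ 0.064

0.064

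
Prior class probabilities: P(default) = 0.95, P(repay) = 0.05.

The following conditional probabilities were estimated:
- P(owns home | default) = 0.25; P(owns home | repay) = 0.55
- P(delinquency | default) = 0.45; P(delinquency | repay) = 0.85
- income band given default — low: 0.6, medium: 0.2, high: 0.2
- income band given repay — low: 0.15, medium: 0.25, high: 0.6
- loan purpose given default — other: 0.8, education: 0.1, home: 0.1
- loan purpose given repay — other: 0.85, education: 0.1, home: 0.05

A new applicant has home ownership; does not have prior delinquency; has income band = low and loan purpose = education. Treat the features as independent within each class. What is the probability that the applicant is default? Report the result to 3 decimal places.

0.992

default: 0.95 × 0.25 × (1−0.45) × 0.6 × 0.1 = 0.0078375
repay: 0.05 × 0.55 × (1−0.85) × 0.15 × 0.1 = 0.000061875
P(default | x) = 0.0078375 / 0.007899375 ≈ 0.992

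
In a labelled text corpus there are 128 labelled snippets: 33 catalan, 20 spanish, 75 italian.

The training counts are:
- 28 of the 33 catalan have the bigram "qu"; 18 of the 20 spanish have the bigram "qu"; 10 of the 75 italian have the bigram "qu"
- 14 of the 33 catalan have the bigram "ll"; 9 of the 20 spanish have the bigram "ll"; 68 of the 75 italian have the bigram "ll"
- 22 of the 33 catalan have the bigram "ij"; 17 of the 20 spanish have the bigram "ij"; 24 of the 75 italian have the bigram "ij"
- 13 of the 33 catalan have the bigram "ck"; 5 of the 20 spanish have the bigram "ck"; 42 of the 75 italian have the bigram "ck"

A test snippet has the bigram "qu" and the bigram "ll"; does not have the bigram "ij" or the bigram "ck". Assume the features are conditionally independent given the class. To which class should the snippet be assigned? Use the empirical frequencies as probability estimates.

catalan: (33/128) × (28/33) × (14/33) × (11/33) × (20/33) ≈ 0.0187481
spanish: (20/128) × (18/20) × (9/20) × (3/20) × (15/20) = 0.007119140625
italian: (75/128) × (10/75) × (68/75) × (51/75) × (33/75) ≈ 0.0211933
Highest score → italian.

italian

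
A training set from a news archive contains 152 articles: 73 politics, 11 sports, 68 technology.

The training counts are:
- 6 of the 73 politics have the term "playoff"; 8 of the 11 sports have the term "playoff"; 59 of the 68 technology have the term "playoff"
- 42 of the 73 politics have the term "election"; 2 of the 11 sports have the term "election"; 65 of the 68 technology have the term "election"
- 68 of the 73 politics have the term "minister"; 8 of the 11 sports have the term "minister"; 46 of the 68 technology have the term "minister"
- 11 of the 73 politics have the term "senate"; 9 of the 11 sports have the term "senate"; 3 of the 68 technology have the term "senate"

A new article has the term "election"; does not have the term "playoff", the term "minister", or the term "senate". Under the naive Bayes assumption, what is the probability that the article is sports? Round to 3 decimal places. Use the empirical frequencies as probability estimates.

0.005

politics: (73/152) × (67/73) × (42/73) × (5/73) × (62/73) ≈ 0.0147528
sports: (11/152) × (3/11) × (2/11) × (3/11) × (2/11) ≈ 0.000177943
technology: (68/152) × (9/68) × (65/68) × (22/68) × (65/68) ≈ 0.0175034
P(sports | x) = 0.000177943 / 0.032434143 ≈ 0.005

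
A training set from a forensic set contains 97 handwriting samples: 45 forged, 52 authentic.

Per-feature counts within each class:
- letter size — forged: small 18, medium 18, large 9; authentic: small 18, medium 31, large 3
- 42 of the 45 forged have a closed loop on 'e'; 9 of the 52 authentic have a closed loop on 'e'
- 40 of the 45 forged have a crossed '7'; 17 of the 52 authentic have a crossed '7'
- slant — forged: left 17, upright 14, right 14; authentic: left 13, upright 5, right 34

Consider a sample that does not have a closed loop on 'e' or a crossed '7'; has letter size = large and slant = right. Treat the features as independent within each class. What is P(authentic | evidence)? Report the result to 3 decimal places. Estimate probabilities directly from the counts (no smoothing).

0.981

forged: (45/97) × (9/45) × (3/45) × (5/45) × (14/45) ≈ 0.000213822
authentic: (52/97) × (3/52) × (43/52) × (35/52) × (34/52) ≈ 0.0112552
P(authentic | x) = 0.0112552 / 0.011469022 ≈ 0.981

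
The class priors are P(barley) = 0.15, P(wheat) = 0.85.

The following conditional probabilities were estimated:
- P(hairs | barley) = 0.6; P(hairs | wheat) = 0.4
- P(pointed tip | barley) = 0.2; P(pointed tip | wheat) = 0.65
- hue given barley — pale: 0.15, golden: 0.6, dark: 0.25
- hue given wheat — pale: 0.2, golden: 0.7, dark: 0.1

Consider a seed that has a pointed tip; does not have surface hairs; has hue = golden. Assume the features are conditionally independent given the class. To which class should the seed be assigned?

wheat

barley: 0.15 × (1−0.6) × 0.2 × 0.6 = 0.0072
wheat: 0.85 × (1−0.4) × 0.65 × 0.7 = 0.23205
Highest score → wheat.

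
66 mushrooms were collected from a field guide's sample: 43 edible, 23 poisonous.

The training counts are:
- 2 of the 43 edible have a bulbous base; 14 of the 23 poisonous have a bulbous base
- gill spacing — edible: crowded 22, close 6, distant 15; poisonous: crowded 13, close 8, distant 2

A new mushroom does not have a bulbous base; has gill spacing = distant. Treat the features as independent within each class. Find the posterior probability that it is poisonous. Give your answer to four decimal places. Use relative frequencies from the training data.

0.0519

edible: (43/66) × (41/43) × (15/43) ≈ 0.216702
poisonous: (23/66) × (9/23) × (2/23) ≈ 0.0118577
P(poisonous | x) = 0.0118577 / 0.2285597 ≈ 0.0519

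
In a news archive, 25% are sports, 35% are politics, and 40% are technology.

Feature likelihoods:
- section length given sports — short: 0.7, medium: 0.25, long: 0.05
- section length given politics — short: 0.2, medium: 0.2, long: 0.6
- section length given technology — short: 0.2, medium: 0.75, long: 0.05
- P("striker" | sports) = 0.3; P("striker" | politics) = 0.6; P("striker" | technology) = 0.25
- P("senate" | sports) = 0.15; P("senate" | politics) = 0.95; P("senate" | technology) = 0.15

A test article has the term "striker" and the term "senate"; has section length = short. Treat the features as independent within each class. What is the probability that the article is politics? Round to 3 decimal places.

0.786

sports: 0.25 × 0.7 × 0.3 × 0.15 = 0.007875
politics: 0.35 × 0.2 × 0.6 × 0.95 = 0.0399
technology: 0.4 × 0.2 × 0.25 × 0.15 = 0.003
P(politics | x) = 0.0399 / 0.050775 ≈ 0.786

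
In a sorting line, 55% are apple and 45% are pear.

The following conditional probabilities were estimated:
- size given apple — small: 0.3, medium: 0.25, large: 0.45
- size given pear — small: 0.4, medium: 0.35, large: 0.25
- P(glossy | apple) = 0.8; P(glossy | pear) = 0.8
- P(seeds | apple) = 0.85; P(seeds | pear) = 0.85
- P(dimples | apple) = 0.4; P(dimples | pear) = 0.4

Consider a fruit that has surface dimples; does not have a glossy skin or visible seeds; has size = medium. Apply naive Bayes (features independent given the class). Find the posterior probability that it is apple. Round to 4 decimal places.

apple: 0.55 × 0.25 × (1−0.8) × (1−0.85) × 0.4 = 0.00165
pear: 0.45 × 0.35 × (1−0.8) × (1−0.85) × 0.4 = 0.00189
P(apple | x) = 0.00165 / 0.00354 ≈ 0.4661

0.4661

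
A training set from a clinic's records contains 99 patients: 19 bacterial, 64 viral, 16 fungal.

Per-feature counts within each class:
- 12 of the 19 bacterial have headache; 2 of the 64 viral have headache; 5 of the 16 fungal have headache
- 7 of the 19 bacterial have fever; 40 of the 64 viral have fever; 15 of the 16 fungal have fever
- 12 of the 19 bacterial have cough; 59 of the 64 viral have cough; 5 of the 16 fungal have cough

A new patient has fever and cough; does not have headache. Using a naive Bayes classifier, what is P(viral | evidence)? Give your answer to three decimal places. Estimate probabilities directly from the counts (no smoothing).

0.880

bacterial: (19/99) × (7/19) × (7/19) × (12/19) ≈ 0.0164526
viral: (64/99) × (62/64) × (40/64) × (59/64) ≈ 0.360835
fungal: (16/99) × (11/16) × (15/16) × (5/16) ≈ 0.0325521
P(viral | x) = 0.360835 / 0.4098397 ≈ 0.880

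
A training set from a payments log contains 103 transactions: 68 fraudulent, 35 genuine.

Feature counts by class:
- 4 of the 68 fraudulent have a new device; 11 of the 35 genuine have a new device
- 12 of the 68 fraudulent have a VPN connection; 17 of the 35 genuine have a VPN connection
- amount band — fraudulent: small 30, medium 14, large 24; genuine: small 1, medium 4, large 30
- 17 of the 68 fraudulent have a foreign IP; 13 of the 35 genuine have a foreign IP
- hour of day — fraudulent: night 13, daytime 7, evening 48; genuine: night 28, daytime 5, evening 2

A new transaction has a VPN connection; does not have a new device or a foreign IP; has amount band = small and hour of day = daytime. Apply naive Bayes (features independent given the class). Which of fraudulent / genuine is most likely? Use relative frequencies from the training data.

fraudulent

fraudulent: (68/103) × (64/68) × (12/68) × (30/68) × (51/68) × (7/68) ≈ 0.00373489
genuine: (35/103) × (24/35) × (17/35) × (1/35) × (22/35) × (5/35) ≈ 0.000290364
Highest score → fraudulent.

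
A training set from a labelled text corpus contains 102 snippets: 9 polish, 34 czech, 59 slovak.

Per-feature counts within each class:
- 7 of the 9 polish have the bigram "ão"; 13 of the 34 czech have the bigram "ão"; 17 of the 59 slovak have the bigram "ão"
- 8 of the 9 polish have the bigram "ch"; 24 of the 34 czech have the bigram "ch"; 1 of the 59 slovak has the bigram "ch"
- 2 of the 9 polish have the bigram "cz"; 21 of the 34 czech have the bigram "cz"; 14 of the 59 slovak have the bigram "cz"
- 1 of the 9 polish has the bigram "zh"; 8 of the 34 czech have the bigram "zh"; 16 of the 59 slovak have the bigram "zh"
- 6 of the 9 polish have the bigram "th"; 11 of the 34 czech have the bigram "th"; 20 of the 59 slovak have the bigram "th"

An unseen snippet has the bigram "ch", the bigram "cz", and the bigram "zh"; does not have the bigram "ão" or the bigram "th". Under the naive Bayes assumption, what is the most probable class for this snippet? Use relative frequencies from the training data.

polish: (9/102) × (2/9) × (8/9) × (2/9) × (1/9) × (3/9) ≈ 0.00014345
czech: (34/102) × (21/34) × (24/34) × (21/34) × (8/34) × (23/34) ≈ 0.0142874
slovak: (59/102) × (42/59) × (1/59) × (14/59) × (16/59) × (39/59) ≈ 0.000296861
Highest score → czech.

czech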